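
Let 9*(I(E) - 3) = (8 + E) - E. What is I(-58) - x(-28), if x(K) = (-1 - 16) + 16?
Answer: 44/9 ≈ 4.8889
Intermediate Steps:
x(K) = -1 (x(K) = -17 + 16 = -1)
I(E) = 35/9 (I(E) = 3 + ((8 + E) - E)/9 = 3 + (1/9)*8 = 3 + 8/9 = 35/9)
I(-58) - x(-28) = 35/9 - 1*(-1) = 35/9 + 1 = 44/9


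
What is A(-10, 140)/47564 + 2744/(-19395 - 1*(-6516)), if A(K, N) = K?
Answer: -65322203/306288378 ≈ -0.21327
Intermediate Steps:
A(-10, 140)/47564 + 2744/(-19395 - 1*(-6516)) = -10/47564 + 2744/(-19395 - 1*(-6516)) = -10*1/47564 + 2744/(-19395 + 6516) = -5/23782 + 2744/(-12879) = -5/23782 + 2744*(-1/12879) = -5/23782 - 2744/12879 = -65322203/306288378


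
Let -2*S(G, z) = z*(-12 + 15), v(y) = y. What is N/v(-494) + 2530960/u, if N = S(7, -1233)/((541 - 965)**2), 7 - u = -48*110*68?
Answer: 34580343574279/4905650543872 ≈ 7.0491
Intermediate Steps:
u = 359047 (u = 7 - (-48*110)*68 = 7 - (-5280)*68 = 7 - 1*(-359040) = 7 + 359040 = 359047)
S(G, z) = -3*z/2 (S(G, z) = -z*(-12 + 15)/2 = -z*3/2 = -3*z/2)
N = 3699/359552 (N = (-3/2*(-1233))/((541 - 965)**2) = 3699/(2*((-424)**2)) = (3699/2)/179776 = (3699/2)*(1/179776) = 3699/359552 ≈ 0.010288)
N/v(-494) + 2530960/u = (3699/359552)/(-494) + 2530960/359047 = (3699/359552)*(-1/494) + 2530960*(1/359047) = -3699/177618688 + 2530960/359047 = 34580343574279/4905650543872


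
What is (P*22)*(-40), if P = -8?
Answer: 7040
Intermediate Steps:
(P*22)*(-40) = -8*22*(-40) = -176*(-40) = 7040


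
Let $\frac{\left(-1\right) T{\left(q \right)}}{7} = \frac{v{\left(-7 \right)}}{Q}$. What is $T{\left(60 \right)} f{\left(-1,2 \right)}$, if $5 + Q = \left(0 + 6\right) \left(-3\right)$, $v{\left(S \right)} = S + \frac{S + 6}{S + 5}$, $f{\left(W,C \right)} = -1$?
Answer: $\frac{91}{46} \approx 1.9783$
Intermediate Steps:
$v{\left(S \right)} = S + \frac{6 + S}{5 + S}$
$Q = -23$ ($Q = -5 + \left(0 + 6\right) \left(-3\right) = -5 + 6 \left(-3\right) = -5 - 18 = -23$)
$T{\left(q \right)} = - \frac{91}{46}$ ($T{\left(q \right)} = - 7 \frac{\frac{1}{5 - 7} \left(6 + \left(-7\right)^{2} + 6 \left(-7\right)\right)}{-23} = - 7 \frac{6 + 49 - 42}{-2} \left(- \frac{1}{23}\right) = - 7 \left(- \frac{1}{2}\right) 13 \left(- \frac{1}{23}\right) = - 7 \left(\left(- \frac{13}{2}\right) \left(- \frac{1}{23}\right)\right) = \left(-7\right) \frac{13}{46} = - \frac{91}{46}$)
$T{\left(60 \right)} f{\left(-1,2 \right)} = \left(- \frac{91}{46}\right) \left(-1\right) = \frac{91}{46}$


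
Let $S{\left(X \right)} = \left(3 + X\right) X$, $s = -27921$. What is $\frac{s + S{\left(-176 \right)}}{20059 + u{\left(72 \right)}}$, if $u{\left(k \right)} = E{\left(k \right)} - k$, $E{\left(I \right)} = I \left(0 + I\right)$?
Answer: $\frac{2527}{25171} \approx 0.10039$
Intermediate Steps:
$E{\left(I \right)} = I^{2}$ ($E{\left(I \right)} = I I = I^{2}$)
$u{\left(k \right)} = k^{2} - k$
$S{\left(X \right)} = X \left(3 + X\right)$
$\frac{s + S{\left(-176 \right)}}{20059 + u{\left(72 \right)}} = \frac{-27921 - 176 \left(3 - 176\right)}{20059 + 72 \left(-1 + 72\right)} = \frac{-27921 - -30448}{20059 + 72 \cdot 71} = \frac{-27921 + 30448}{20059 + 5112} = \frac{2527}{25171}$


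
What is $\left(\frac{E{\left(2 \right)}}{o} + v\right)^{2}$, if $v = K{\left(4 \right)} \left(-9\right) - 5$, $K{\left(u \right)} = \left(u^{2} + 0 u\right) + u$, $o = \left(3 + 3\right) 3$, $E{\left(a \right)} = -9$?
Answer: $\frac{137641}{4} \approx 34410.0$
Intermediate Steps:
$o = 18$ ($o = 6 \cdot 3 = 18$)
$K{\left(u \right)} = u + u^{2}$ ($K{\left(u \right)} = \left(u^{2} + 0\right) + u = u^{2} + u = u + u^{2}$)
$v = -185$ ($v = 4 \left(1 + 4\right) \left(-9\right) - 5 = 4 \cdot 5 \left(-9\right) - 5 = 20 \left(-9\right) - 5 = -180 - 5 = -185$)
$\left(\frac{E{\left(2 \right)}}{o} + v\right)^{2} = \left(- \frac{9}{18} - 185\right)^{2} = \left(\left(-9\right) \frac{1}{18} - 185\right)^{2} = \left(- \frac{1}{2} - 185\right)^{2} = \left(- \frac{371}{2}\right)^{2} = \frac{137641}{4}$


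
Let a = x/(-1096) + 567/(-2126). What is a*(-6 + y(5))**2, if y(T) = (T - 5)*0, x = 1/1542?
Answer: -1437375405/149708668 ≈ -9.6012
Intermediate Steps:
x = 1/1542 ≈ 0.00064851
y(T) = 0 (y(T) = (-5 + T)*0 = 0)
a = -479125135/1796504016 (a = (1/1542)/(-1096) + 567/(-2126) = (1/1542)*(-1/1096) + 567*(-1/2126) = -1/1690032 - 567/2126 = -479125135/1796504016 ≈ -0.26670)
a*(-6 + y(5))**2 = -479125135*(-6 + 0)**2/1796504016 = -479125135/1796504016*(-6)**2 = -479125135/1796504016*36 = -1437375405/149708668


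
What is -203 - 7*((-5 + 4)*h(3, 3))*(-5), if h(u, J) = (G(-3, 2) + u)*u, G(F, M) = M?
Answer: -728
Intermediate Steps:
h(u, J) = u*(2 + u) (h(u, J) = (2 + u)*u = u*(2 + u))
-203 - 7*((-5 + 4)*h(3, 3))*(-5) = -203 - 7*((-5 + 4)*(3*(2 + 3)))*(-5) = -203 - 7*(-3*5)*(-5) = -203 - 7*(-1*15)*(-5) = -203 - 7*(-15)*(-5) = -203 - (-105)*(-5) = -203 - 1*525 = -203 - 525 = -728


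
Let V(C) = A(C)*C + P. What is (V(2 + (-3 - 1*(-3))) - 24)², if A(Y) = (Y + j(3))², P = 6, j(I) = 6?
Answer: 12100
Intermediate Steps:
A(Y) = (6 + Y)² (A(Y) = (Y + 6)² = (6 + Y)²)
V(C) = 6 + C*(6 + C)² (V(C) = (6 + C)²*C + 6 = C*(6 + C)² + 6 = 6 + C*(6 + C)²)
(V(2 + (-3 - 1*(-3))) - 24)² = ((6 + (2 + (-3 - 1*(-3)))*(6 + (2 + (-3 - 1*(-3))))²) - 24)² = ((6 + (2 + (-3 + 3))*(6 + (2 + (-3 + 3)))²) - 24)² = ((6 + (2 + 0)*(6 + (2 + 0))²) - 24)² = ((6 + 2*(6 + 2)²) - 24)² = ((6 + 2*8²) - 24)² = ((6 + 2*64) - 24)² = ((6 + 128) - 24)² = (134 - 24)² = 110² = 12100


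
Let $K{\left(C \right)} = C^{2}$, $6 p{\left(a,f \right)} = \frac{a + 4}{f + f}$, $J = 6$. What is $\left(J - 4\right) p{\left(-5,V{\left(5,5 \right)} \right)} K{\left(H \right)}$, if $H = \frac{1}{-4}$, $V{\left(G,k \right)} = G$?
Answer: $- \frac{1}{480} \approx -0.0020833$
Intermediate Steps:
$H = - \frac{1}{4} \approx -0.25$
$p{\left(a,f \right)} = \frac{4 + a}{12 f}$ ($p{\left(a,f \right)} = \frac{\left(a + 4\right) \frac{1}{f + f}}{6} = \frac{\left(4 + a\right) \frac{1}{2 f}}{6} = \frac{\frac{1}{2} \frac{1}{f} \left(4 + a\right)}{6} = \frac{4 + a}{12 f}$)
$\left(J - 4\right) p{\left(-5,V{\left(5,5 \right)} \right)} K{\left(H \right)} = \left(6 - 4\right) \frac{4 - 5}{12 \cdot 5} \left(- \frac{1}{4}\right)^{2} = 2 \cdot \frac{1}{12} \cdot \frac{1}{5} \left(-1\right) \frac{1}{16} = 2 \left(- \frac{1}{60}\right) \frac{1}{16} = \left(- \frac{1}{30}\right) \frac{1}{16} = - \frac{1}{480}$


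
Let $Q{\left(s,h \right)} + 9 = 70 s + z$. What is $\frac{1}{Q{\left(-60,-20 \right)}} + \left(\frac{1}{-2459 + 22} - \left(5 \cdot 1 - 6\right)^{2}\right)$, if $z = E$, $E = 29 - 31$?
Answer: $- \frac{10268855}{10262207} \approx -1.0006$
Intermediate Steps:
$E = -2$ ($E = 29 - 31 = -2$)
$z = -2$
$Q{\left(s,h \right)} = -11 + 70 s$ ($Q{\left(s,h \right)} = -9 + \left(70 s - 2\right) = -9 + \left(-2 + 70 s\right) = -11 + 70 s$)
$\frac{1}{Q{\left(-60,-20 \right)}} + \left(\frac{1}{-2459 + 22} - \left(5 \cdot 1 - 6\right)^{2}\right) = \frac{1}{-11 + 70 \left(-60\right)} + \left(\frac{1}{-2459 + 22} - \left(5 \cdot 1 - 6\right)^{2}\right) = \frac{1}{-11 - 4200} + \left(\frac{1}{-2437} - \left(5 - 6\right)^{2}\right) = \frac{1}{-4211} - \frac{2438}{2437} = - \frac{1}{4211} - \frac{2438}{2437} = - \frac{10268855}{10262207}$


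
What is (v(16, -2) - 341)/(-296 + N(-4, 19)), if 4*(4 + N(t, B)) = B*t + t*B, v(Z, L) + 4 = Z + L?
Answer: 331/338 ≈ 0.97929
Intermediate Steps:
v(Z, L) = -4 + L + Z (v(Z, L) = -4 + (Z + L) = -4 + (L + Z) = -4 + L + Z)
N(t, B) = -4 + B*t/2 (N(t, B) = -4 + (B*t + t*B)/4 = -4 + (B*t + B*t)/4 = -4 + (2*B*t)/4 = -4 + B*t/2)
(v(16, -2) - 341)/(-296 + N(-4, 19)) = ((-4 - 2 + 16) - 341)/(-296 + (-4 + (1/2)*19*(-4))) = (10 - 341)/(-296 + (-4 - 38)) = -331/(-296 - 42) = -331/(-338) = -331*(-1/338) = 331/338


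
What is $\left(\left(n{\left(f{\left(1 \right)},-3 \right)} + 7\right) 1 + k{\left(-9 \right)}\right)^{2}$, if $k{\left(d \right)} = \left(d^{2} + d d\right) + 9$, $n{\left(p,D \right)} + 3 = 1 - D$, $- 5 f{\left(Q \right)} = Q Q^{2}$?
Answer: $32041$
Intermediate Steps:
$f{\left(Q \right)} = - \frac{Q^{3}}{5}$ ($f{\left(Q \right)} = - \frac{Q Q^{2}}{5} = - \frac{Q^{3}}{5}$)
$n{\left(p,D \right)} = -2 - D$ ($n{\left(p,D \right)} = -3 - \left(-1 + D\right) = -2 - D$)
$k{\left(d \right)} = 9 + 2 d^{2}$ ($k{\left(d \right)} = \left(d^{2} + d^{2}\right) + 9 = 2 d^{2} + 9 = 9 + 2 d^{2}$)
$\left(\left(n{\left(f{\left(1 \right)},-3 \right)} + 7\right) 1 + k{\left(-9 \right)}\right)^{2} = \left(\left(\left(-2 - -3\right) + 7\right) 1 + \left(9 + 2 \left(-9\right)^{2}\right)\right)^{2} = \left(\left(\left(-2 + 3\right) + 7\right) 1 + \left(9 + 2 \cdot 81\right)\right)^{2} = \left(\left(1 + 7\right) 1 + \left(9 + 162\right)\right)^{2} = \left(8 \cdot 1 + 171\right)^{2} = \left(8 + 171\right)^{2} = 179^{2} = 32041$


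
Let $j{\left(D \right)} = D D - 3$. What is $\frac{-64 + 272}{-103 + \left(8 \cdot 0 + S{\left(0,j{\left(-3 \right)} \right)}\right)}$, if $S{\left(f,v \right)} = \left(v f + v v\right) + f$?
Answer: $- \frac{208}{67} \approx -3.1045$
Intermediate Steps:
$j{\left(D \right)} = -3 + D^{2}$ ($j{\left(D \right)} = D^{2} - 3 = -3 + D^{2}$)
$S{\left(f,v \right)} = f + v^{2} + f v$ ($S{\left(f,v \right)} = \left(f v + v^{2}\right) + f = \left(v^{2} + f v\right) + f = f + v^{2} + f v$)
$\frac{-64 + 272}{-103 + \left(8 \cdot 0 + S{\left(0,j{\left(-3 \right)} \right)}\right)} = \frac{-64 + 272}{-103 + \left(8 \cdot 0 + \left(0 + \left(-3 + \left(-3\right)^{2}\right)^{2} + 0 \left(-3 + \left(-3\right)^{2}\right)\right)\right)} = \frac{208}{-103 + \left(0 + \left(0 + \left(-3 + 9\right)^{2} + 0 \left(-3 + 9\right)\right)\right)} = \frac{208}{-103 + \left(0 + \left(0 + 6^{2} + 0 \cdot 6\right)\right)} = \frac{208}{-103 + \left(0 + \left(0 + 36 + 0\right)\right)} = \frac{208}{-103 + \left(0 + 36\right)} = \frac{208}{-103 + 36} = \frac{208}{-67} = 208 \left(- \frac{1}{67}\right) = - \frac{208}{67}$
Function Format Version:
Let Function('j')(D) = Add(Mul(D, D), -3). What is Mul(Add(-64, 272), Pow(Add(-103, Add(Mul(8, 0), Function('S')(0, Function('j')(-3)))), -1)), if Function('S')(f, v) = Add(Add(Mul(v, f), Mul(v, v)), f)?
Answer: Rational(-208, 67) ≈ -3.1045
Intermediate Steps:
Function('j')(D) = Add(-3, Pow(D, 2)) (Function('j')(D) = Add(Pow(D, 2), -3) = Add(-3, Pow(D, 2)))
Function('S')(f, v) = Add(f, Pow(v, 2), Mul(f, v)) (Function('S')(f, v) = Add(Add(Mul(f, v), Pow(v, 2)), f) = Add(Add(Pow(v, 2), Mul(f, v)), f) = Add(f, Pow(v, 2), Mul(f, v)))
Mul(Add(-64, 272), Pow(Add(-103, Add(Mul(8, 0), Function('S')(0, Function('j')(-3)))), -1)) = Mul(Add(-64, 272), Pow(Add(-103, Add(Mul(8, 0), Add(0, Pow(Add(-3, Pow(-3, 2)), 2), Mul(0, Add(-3, Pow(-3, 2)))))), -1)) = Mul(208, Pow(Add(-103, Add(0, Add(0, Pow(Add(-3, 9), 2), Mul(0, Add(-3, 9))))), -1)) = Mul(208, Pow(Add(-103, Add(0, Add(0, Pow(6, 2), Mul(0, 6)))), -1)) = Mul(208, Pow(Add(-103, Add(0, Add(0, 36, 0))), -1)) = Mul(208, Pow(Add(-103, Add(0, 36)), -1)) = Mul(208, Pow(Add(-103, 36), -1)) = Mul(208, Pow(-67, -1)) = Mul(208, Rational(-1, 67)) = Rational(-208, 67)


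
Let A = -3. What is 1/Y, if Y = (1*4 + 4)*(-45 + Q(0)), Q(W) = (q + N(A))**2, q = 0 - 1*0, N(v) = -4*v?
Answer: 1/792 ≈ 0.0012626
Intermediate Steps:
q = 0 (q = 0 + 0 = 0)
Q(W) = 144 (Q(W) = (0 - 4*(-3))**2 = (0 + 12)**2 = 12**2 = 144)
Y = 792 (Y = (1*4 + 4)*(-45 + 144) = (4 + 4)*99 = 8*99 = 792)
1/Y = 1/792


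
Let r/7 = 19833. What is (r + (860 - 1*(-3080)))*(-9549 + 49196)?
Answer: 5660441837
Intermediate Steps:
r = 138831 (r = 7*19833 = 138831)
(r + (860 - 1*(-3080)))*(-9549 + 49196) = (138831 + (860 - 1*(-3080)))*(-9549 + 49196) = (138831 + (860 + 3080))*39647 = (138831 + 3940)*39647 = 142771*39647 = 5660441837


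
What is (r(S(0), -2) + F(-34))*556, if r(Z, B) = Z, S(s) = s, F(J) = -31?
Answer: -17236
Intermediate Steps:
(r(S(0), -2) + F(-34))*556 = (0 - 31)*556 = -31*556 = -17236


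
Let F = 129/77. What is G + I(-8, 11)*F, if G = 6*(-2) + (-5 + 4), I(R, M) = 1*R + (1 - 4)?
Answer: -220/7 ≈ -31.429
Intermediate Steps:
I(R, M) = -3 + R (I(R, M) = R - 3 = -3 + R)
F = 129/77 (F = 129*(1/77) = 129/77 ≈ 1.6753)
G = -13 (G = -12 - 1 = -13)
G + I(-8, 11)*F = -13 + (-3 - 8)*(129/77) = -13 - 11*129/77 = -13 - 129/7 = -220/7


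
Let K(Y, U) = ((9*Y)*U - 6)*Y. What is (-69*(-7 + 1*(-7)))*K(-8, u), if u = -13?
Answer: -7187040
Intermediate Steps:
K(Y, U) = Y*(-6 + 9*U*Y) (K(Y, U) = (9*U*Y - 6)*Y = (-6 + 9*U*Y)*Y = Y*(-6 + 9*U*Y))
(-69*(-7 + 1*(-7)))*K(-8, u) = (-69*(-7 + 1*(-7)))*(3*(-8)*(-2 + 3*(-13)*(-8))) = (-69*(-7 - 7))*(3*(-8)*(-2 + 312)) = (-69*(-14))*(3*(-8)*310) = 966*(-7440) = -7187040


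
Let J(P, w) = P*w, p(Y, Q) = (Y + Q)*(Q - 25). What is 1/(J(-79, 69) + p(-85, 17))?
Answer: -1/4907 ≈ -0.00020379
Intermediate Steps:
p(Y, Q) = (-25 + Q)*(Q + Y) (p(Y, Q) = (Q + Y)*(-25 + Q) = (-25 + Q)*(Q + Y))
1/(J(-79, 69) + p(-85, 17)) = 1/(-79*69 + (17² - 25*17 - 25*(-85) + 17*(-85))) = 1/(-5451 + (289 - 425 + 2125 - 1445)) = 1/(-5451 + 544) = 1/(-4907) = -1/4907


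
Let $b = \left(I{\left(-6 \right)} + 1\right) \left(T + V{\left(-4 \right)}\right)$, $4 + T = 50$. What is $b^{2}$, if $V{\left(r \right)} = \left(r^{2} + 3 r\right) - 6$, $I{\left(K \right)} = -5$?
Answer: $30976$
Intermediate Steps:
$T = 46$ ($T = -4 + 50 = 46$)
$V{\left(r \right)} = -6 + r^{2} + 3 r$
$b = -176$ ($b = \left(-5 + 1\right) \left(46 + \left(-6 + \left(-4\right)^{2} + 3 \left(-4\right)\right)\right) = - 4 \left(46 - 2\right) = \left(-4\right) 44 = -176$)
$b^{2} = \left(-176\right)^{2} = 30976$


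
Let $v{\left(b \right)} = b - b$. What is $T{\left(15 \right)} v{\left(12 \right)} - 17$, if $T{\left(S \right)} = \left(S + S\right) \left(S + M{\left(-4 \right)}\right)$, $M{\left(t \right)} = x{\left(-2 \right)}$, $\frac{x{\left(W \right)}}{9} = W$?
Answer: $-17$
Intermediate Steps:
$x{\left(W \right)} = 9 W$
$v{\left(b \right)} = 0$
$M{\left(t \right)} = -18$ ($M{\left(t \right)} = 9 \left(-2\right) = -18$)
$T{\left(S \right)} = 2 S \left(-18 + S\right)$ ($T{\left(S \right)} = \left(S + S\right) \left(S - 18\right) = 2 S \left(-18 + S\right)$)
$T{\left(15 \right)} v{\left(12 \right)} - 17 = 2 \cdot 15 \left(-18 + 15\right) 0 - 17 = 2 \cdot 15 \left(-3\right) 0 - 17 = \left(-90\right) 0 - 17 = 0 - 17 = -17$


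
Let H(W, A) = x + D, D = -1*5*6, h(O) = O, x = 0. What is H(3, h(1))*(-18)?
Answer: 540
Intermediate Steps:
D = -30 (D = -5*6 = -30)
H(W, A) = -30 (H(W, A) = 0 - 30 = -30)
H(3, h(1))*(-18) = -30*(-18) = 540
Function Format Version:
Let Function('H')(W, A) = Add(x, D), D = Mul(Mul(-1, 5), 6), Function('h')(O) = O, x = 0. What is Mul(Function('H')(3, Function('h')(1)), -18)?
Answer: 540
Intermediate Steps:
D = -30 (D = Mul(-5, 6) = -30)
Function('H')(W, A) = -30 (Function('H')(W, A) = Add(0, -30) = -30)
Mul(Function('H')(3, Function('h')(1)), -18) = Mul(-30, -18) = 540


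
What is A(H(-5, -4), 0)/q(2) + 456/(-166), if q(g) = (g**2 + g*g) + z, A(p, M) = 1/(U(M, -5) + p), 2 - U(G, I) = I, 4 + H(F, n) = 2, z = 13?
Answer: -23857/8715 ≈ -2.7375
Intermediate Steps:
H(F, n) = -2 (H(F, n) = -4 + 2 = -2)
U(G, I) = 2 - I
A(p, M) = 1/(7 + p) (A(p, M) = 1/((2 - 1*(-5)) + p) = 1/((2 + 5) + p) = 1/(7 + p))
q(g) = 13 + 2*g**2 (q(g) = (g**2 + g*g) + 13 = (g**2 + g**2) + 13 = 2*g**2 + 13 = 13 + 2*g**2)
A(H(-5, -4), 0)/q(2) + 456/(-166) = 1/((7 - 2)*(13 + 2*2**2)) + 456/(-166) = 1/(5*(13 + 2*4)) + 456*(-1/166) = 1/(5*(13 + 8)) - 228/83 = (1/5)/21 - 228/83 = (1/5)*(1/21) - 228/83 = 1/105 - 228/83 = -23857/8715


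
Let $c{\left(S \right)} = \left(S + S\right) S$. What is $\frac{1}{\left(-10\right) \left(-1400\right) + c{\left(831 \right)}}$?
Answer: $\frac{1}{1395122} \approx 7.1678 \cdot 10^{-7}$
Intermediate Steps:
$c{\left(S \right)} = 2 S^{2}$ ($c{\left(S \right)} = 2 S S = 2 S^{2}$)
$\frac{1}{\left(-10\right) \left(-1400\right) + c{\left(831 \right)}} = \frac{1}{\left(-10\right) \left(-1400\right) + 2 \cdot 831^{2}} = \frac{1}{14000 + 2 \cdot 690561} = \frac{1}{14000 + 1381122} = \frac{1}{1395122}$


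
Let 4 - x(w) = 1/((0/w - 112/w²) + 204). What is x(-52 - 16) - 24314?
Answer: -1433050479/58949 ≈ -24310.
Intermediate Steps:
x(w) = 4 - 1/(204 - 112/w²) (x(w) = 4 - 1/((0/w - 112/w²) + 204) = 4 - 1/((0 - 112/w²) + 204) = 4 - 1/(-112/w² + 204) = 4 - 1/(204 - 112/w²))
x(-52 - 16) - 24314 = (-448 + 815*(-52 - 16)²)/(4*(-28 + 51*(-52 - 16)²)) - 24314 = (-448 + 815*(-68)²)/(4*(-28 + 51*(-68)²)) - 24314 = (-448 + 815*4624)/(4*(-28 + 51*4624)) - 24314 = (-448 + 3768560)/(4*(-28 + 235824)) - 24314 = (¼)*3768112/235796 - 24314 = (¼)*(1/235796)*3768112 - 24314 = 235507/58949 - 24314 = -1433050479/58949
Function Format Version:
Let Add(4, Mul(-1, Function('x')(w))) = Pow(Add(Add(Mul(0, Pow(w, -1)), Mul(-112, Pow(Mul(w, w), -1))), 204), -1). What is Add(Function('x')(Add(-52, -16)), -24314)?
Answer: Rational(-1433050479, 58949) ≈ -24310.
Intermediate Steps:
Function('x')(w) = Add(4, Mul(-1, Pow(Add(204, Mul(-112, Pow(w, -2))), -1))) (Function('x')(w) = Add(4, Mul(-1, Pow(Add(Add(Mul(0, Pow(w, -1)), Mul(-112, Pow(Mul(w, w), -1))), 204), -1))) = Add(4, Mul(-1, Pow(Add(Add(0, Mul(-112, Pow(Pow(w, 2), -1))), 204), -1))) = Add(4, Mul(-1, Pow(Add(Add(0, Mul(-112, Pow(w, -2))), 204), -1))) = Add(4, Mul(-1, Pow(Add(Mul(-112, Pow(w, -2)), 204), -1))) = Add(4, Mul(-1, Pow(Add(204, Mul(-112, Pow(w, -2))), -1))))
Add(Function('x')(Add(-52, -16)), -24314) = Add(Mul(Rational(1, 4), Pow(Add(-28, Mul(51, Pow(Add(-52, -16), 2))), -1), Add(-448, Mul(815, Pow(Add(-52, -16), 2)))), -24314) = Add(Mul(Rational(1, 4), Pow(Add(-28, Mul(51, Pow(-68, 2))), -1), Add(-448, Mul(815, Pow(-68, 2)))), -24314) = Add(Mul(Rational(1, 4), Pow(Add(-28, Mul(51, 4624)), -1), Add(-448, Mul(815, 4624))), -24314) = Add(Mul(Rational(1, 4), Pow(Add(-28, 235824), -1), Add(-448, 3768560)), -24314) = Add(Mul(Rational(1, 4), Pow(235796, -1), 3768112), -24314) = Add(Mul(Rational(1, 4), Rational(1, 235796), 3768112), -24314) = Add(Rational(235507, 58949), -24314) = Rational(-1433050479, 58949)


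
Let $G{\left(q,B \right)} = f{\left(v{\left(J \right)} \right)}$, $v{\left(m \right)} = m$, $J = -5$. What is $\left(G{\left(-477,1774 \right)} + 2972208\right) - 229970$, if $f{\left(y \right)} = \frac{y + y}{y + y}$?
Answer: $2742239$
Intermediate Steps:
$f{\left(y \right)} = 1$ ($f{\left(y \right)} = \frac{2 y}{2 y} = 2 y \frac{1}{2 y} = 1$)
$G{\left(q,B \right)} = 1$
$\left(G{\left(-477,1774 \right)} + 2972208\right) - 229970 = \left(1 + 2972208\right) - 229970 = 2972209 - 229970 = 2742239$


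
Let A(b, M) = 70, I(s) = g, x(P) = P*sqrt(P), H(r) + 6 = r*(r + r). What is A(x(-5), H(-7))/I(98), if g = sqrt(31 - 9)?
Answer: 35*sqrt(22)/11 ≈ 14.924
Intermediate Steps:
H(r) = -6 + 2*r**2 (H(r) = -6 + r*(r + r) = -6 + r*(2*r) = -6 + 2*r**2)
g = sqrt(22) ≈ 4.6904
x(P) = P**(3/2)
I(s) = sqrt(22)
A(x(-5), H(-7))/I(98) = 70/(sqrt(22)) = 70*(sqrt(22)/22) = 35*sqrt(22)/11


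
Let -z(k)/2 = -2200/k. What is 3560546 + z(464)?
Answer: 103256109/29 ≈ 3.5606e+6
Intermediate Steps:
z(k) = 4400/k (z(k) = -(-4400)/k = 4400/k)
3560546 + z(464) = 3560546 + 4400/464 = 3560546 + 4400*(1/464) = 3560546 + 275/29 = 103256109/29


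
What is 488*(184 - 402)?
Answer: -106384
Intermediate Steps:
488*(184 - 402) = 488*(-218) = -106384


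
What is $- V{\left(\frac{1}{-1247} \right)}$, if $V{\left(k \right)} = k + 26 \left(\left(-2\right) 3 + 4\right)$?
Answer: $\frac{64845}{1247} \approx 52.001$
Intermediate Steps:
$V{\left(k \right)} = -52 + k$ ($V{\left(k \right)} = k + 26 \left(-6 + 4\right) = k + 26 \left(-2\right) = k - 52 = -52 + k$)
$- V{\left(\frac{1}{-1247} \right)} = - (-52 + \frac{1}{-1247}) = - (-52 - \frac{1}{1247}) = \left(-1\right) \left(- \frac{64845}{1247}\right) = \frac{64845}{1247}$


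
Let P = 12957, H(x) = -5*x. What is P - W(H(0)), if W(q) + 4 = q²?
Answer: 12961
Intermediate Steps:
W(q) = -4 + q²
P - W(H(0)) = 12957 - (-4 + (-5*0)²) = 12957 - (-4 + 0²) = 12957 - (-4 + 0) = 12957 - 1*(-4) = 12957 + 4 = 12961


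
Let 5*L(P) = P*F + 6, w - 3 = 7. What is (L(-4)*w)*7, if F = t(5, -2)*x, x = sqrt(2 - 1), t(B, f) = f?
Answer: 196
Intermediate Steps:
x = 1 (x = sqrt(1) = 1)
w = 10 (w = 3 + 7 = 10)
F = -2 (F = -2*1 = -2)
L(P) = 6/5 - 2*P/5 (L(P) = (P*(-2) + 6)/5 = (-2*P + 6)/5 = (6 - 2*P)/5 = 6/5 - 2*P/5)
(L(-4)*w)*7 = ((6/5 - 2/5*(-4))*10)*7 = ((6/5 + 8/5)*10)*7 = ((14/5)*10)*7 = 28*7 = 196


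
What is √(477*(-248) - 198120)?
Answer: 32*I*√309 ≈ 562.51*I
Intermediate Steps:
√(477*(-248) - 198120) = √(-118296 - 198120) = √(-316416) = 32*I*√309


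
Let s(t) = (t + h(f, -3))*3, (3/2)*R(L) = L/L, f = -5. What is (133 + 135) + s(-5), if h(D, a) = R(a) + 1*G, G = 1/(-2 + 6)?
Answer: 1023/4 ≈ 255.75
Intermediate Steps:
R(L) = 2/3 (R(L) = 2*(L/L)/3 = (2/3)*1 = 2/3)
G = 1/4 ≈ 0.25000
h(D, a) = 11/12 (h(D, a) = 2/3 + 1*(1/4) = 2/3 + 1/4 = 11/12)
s(t) = 11/4 + 3*t (s(t) = (t + 11/12)*3 = (11/12 + t)*3 = 11/4 + 3*t)
(133 + 135) + s(-5) = (133 + 135) + (11/4 + 3*(-5)) = 268 + (11/4 - 15) = 268 - 49/4 = 1023/4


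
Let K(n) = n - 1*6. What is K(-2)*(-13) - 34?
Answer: 70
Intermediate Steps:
K(n) = -6 + n (K(n) = n - 6 = -6 + n)
K(-2)*(-13) - 34 = (-6 - 2)*(-13) - 34 = -8*(-13) - 34 = 104 - 34 = 70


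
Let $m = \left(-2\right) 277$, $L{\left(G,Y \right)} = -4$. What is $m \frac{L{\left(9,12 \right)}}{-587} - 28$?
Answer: $- \frac{18652}{587} \approx -31.775$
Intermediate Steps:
$m = -554$
$m \frac{L{\left(9,12 \right)}}{-587} - 28 = - 554 \left(- \frac{4}{-587}\right) - 28 = - 554 \left(\left(-4\right) \left(- \frac{1}{587}\right)\right) - 28 = \left(-554\right) \frac{4}{587} - 28 = - \frac{2216}{587} - 28 = - \frac{18652}{587}$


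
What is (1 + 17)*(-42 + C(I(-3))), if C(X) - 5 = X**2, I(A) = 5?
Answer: -216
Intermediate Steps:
C(X) = 5 + X**2
(1 + 17)*(-42 + C(I(-3))) = (1 + 17)*(-42 + (5 + 5**2)) = 18*(-42 + (5 + 25)) = 18*(-42 + 30) = 18*(-12) = -216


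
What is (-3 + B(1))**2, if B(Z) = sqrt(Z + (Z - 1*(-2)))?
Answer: 1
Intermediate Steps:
B(Z) = sqrt(2 + 2*Z) (B(Z) = sqrt(Z + (Z + 2)) = sqrt(Z + (2 + Z)) = sqrt(2 + 2*Z))
(-3 + B(1))**2 = (-3 + sqrt(2 + 2*1))**2 = (-3 + sqrt(2 + 2))**2 = (-3 + sqrt(4))**2 = (-3 + 2)**2 = (-1)**2 = 1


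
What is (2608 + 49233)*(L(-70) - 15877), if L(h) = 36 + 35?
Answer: -819398846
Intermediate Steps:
L(h) = 71
(2608 + 49233)*(L(-70) - 15877) = (2608 + 49233)*(71 - 15877) = 51841*(-15806) = -819398846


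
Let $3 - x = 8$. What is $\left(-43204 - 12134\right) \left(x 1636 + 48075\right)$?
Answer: $-2207709510$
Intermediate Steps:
$x = -5$ ($x = 3 - 8 = -5$)
$\left(-43204 - 12134\right) \left(x 1636 + 48075\right) = \left(-43204 - 12134\right) \left(\left(-5\right) 1636 + 48075\right) = - 55338 \left(-8180 + 48075\right) = \left(-55338\right) 39895 = -2207709510$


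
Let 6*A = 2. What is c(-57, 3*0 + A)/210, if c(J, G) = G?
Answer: 1/630 ≈ 0.0015873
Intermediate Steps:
A = 1/3 (A = (1/6)*2 = 1/3 ≈ 0.33333)
c(-57, 3*0 + A)/210 = (3*0 + 1/3)/210 = (0 + 1/3)*(1/210) = (1/3)*(1/210) = 1/630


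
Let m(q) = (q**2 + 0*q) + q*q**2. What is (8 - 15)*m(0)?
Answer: 0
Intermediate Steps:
m(q) = q**2 + q**3 (m(q) = (q**2 + 0) + q**3 = q**2 + q**3)
(8 - 15)*m(0) = (8 - 15)*(0**2*(1 + 0)) = -0 = -7*0 = 0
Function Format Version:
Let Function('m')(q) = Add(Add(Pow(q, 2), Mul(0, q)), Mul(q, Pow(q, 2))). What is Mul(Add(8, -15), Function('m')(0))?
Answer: 0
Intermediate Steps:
Function('m')(q) = Add(Pow(q, 2), Pow(q, 3)) (Function('m')(q) = Add(Add(Pow(q, 2), 0), Pow(q, 3)) = Add(Pow(q, 2), Pow(q, 3)))
Mul(Add(8, -15), Function('m')(0)) = Mul(Add(8, -15), Mul(Pow(0, 2), Add(1, 0))) = Mul(-7, Mul(0, 1)) = Mul(-7, 0) = 0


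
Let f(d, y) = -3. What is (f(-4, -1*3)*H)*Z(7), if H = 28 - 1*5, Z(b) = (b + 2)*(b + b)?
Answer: -8694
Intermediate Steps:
Z(b) = 2*b*(2 + b) (Z(b) = (2 + b)*(2*b) = 2*b*(2 + b))
H = 23 (H = 28 - 5 = 23)
(f(-4, -1*3)*H)*Z(7) = (-3*23)*(2*7*(2 + 7)) = -138*7*9 = -69*126 = -8694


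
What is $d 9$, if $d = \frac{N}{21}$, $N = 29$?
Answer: $\frac{87}{7} \approx 12.429$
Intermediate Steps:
$d = \frac{29}{21} \approx 1.381$
$d 9 = \frac{29}{21} \cdot 9 = \frac{87}{7}$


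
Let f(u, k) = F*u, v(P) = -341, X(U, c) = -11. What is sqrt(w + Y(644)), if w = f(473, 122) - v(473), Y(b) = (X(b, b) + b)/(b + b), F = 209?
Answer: sqrt(41141185554)/644 ≈ 314.96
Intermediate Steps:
f(u, k) = 209*u
Y(b) = (-11 + b)/(2*b) (Y(b) = (-11 + b)/(b + b) = (-11 + b)/((2*b)) = (-11 + b)*(1/(2*b)) = (-11 + b)/(2*b))
w = 99198 (w = 209*473 - 1*(-341) = 98857 + 341 = 99198)
sqrt(w + Y(644)) = sqrt(99198 + (1/2)*(-11 + 644)/644) = sqrt(99198 + (1/2)*(1/644)*633) = sqrt(99198 + 633/1288) = sqrt(127767657/1288) = sqrt(41141185554)/644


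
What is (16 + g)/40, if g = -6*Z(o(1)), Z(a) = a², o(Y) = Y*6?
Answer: -5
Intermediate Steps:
o(Y) = 6*Y
g = -216 (g = -6*(6*1)² = -6*6² = -6*36 = -216)
(16 + g)/40 = (16 - 216)/40 = (1/40)*(-200) = -5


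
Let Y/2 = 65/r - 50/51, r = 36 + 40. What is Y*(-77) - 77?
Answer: -111881/1938 ≈ -57.730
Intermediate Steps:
r = 76
Y = -485/1938 (Y = 2*(65/76 - 50/51) = 2*(-485/3876) = -485/1938 ≈ -0.25026)
Y*(-77) - 77 = -485/1938*(-77) - 77 = 37345/1938 - 77 = -111881/1938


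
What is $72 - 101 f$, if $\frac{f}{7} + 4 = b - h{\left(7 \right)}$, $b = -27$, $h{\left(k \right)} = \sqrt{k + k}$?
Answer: $21989 + 707 \sqrt{14} \approx 24634.0$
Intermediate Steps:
$h{\left(k \right)} = \sqrt{2} \sqrt{k}$ ($h{\left(k \right)} = \sqrt{2 k} = \sqrt{2} \sqrt{k}$)
$f = -217 - 7 \sqrt{14}$ ($f = -28 + 7 \left(-27 - \sqrt{2} \sqrt{7}\right) = -28 + 7 \left(-27 - \sqrt{14}\right) = -28 - \left(189 + 7 \sqrt{14}\right) = -217 - 7 \sqrt{14} \approx -243.19$)
$72 - 101 f = 72 - 101 \left(-217 - 7 \sqrt{14}\right) = 72 + \left(21917 + 707 \sqrt{14}\right) = 21989 + 707 \sqrt{14}$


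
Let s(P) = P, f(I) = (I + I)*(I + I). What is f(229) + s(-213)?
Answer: 209551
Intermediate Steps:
f(I) = 4*I² (f(I) = (2*I)*(2*I) = 4*I²)
f(229) + s(-213) = 4*229² - 213 = 4*52441 - 213 = 209764 - 213 = 209551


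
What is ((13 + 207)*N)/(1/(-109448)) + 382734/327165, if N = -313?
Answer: 821902744057978/109055 ≈ 7.5366e+9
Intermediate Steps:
((13 + 207)*N)/(1/(-109448)) + 382734/327165 = ((13 + 207)*(-313))/(1/(-109448)) + 382734/327165 = (220*(-313))/(-1/109448) + 382734*(1/327165) = -68860*(-109448) + 127578/109055 = 7536589280 + 127578/109055 = 821902744057978/109055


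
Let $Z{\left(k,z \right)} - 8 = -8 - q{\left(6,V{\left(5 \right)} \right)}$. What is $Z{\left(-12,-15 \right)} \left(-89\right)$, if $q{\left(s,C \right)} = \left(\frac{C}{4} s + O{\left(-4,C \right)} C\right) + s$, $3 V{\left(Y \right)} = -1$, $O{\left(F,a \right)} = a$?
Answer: $\frac{8989}{18} \approx 499.39$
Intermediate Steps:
$V{\left(Y \right)} = - \frac{1}{3}$ ($V{\left(Y \right)} = \frac{1}{3} \left(-1\right) = - \frac{1}{3}$)
$q{\left(s,C \right)} = s + C^{2} + \frac{C s}{4}$ ($q{\left(s,C \right)} = \left(\frac{C}{4} s + C C\right) + s = \left(C \frac{1}{4} s + C^{2}\right) + s = \left(\frac{C}{4} s + C^{2}\right) + s = \left(\frac{C s}{4} + C^{2}\right) + s = \left(C^{2} + \frac{C s}{4}\right) + s = s + C^{2} + \frac{C s}{4}$)
$Z{\left(k,z \right)} = - \frac{101}{18}$ ($Z{\left(k,z \right)} = 8 - \left(\frac{127}{9} + \frac{1}{4} \left(- \frac{1}{3}\right) 6\right) = 8 - \frac{245}{18} = - \frac{101}{18}$)
$Z{\left(-12,-15 \right)} \left(-89\right) = \left(- \frac{101}{18}\right) \left(-89\right) = \frac{8989}{18}$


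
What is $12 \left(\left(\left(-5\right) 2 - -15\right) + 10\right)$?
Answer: $180$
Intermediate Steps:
$12 \left(\left(\left(-5\right) 2 - -15\right) + 10\right) = 12 \left(\left(-10 + 15\right) + 10\right) = 12 \left(5 + 10\right) = 12 \cdot 15 = 180$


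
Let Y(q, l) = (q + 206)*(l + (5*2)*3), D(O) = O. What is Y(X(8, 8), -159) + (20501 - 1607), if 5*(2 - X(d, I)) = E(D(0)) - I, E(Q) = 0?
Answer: -40722/5 ≈ -8144.4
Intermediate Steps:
X(d, I) = 2 + I/5 (X(d, I) = 2 - (0 - I)/5 = 2 - (-1)*I/5 = 2 + I/5)
Y(q, l) = (30 + l)*(206 + q) (Y(q, l) = (206 + q)*(l + 10*3) = (206 + q)*(l + 30) = (206 + q)*(30 + l) = (30 + l)*(206 + q))
Y(X(8, 8), -159) + (20501 - 1607) = (6180 + 30*(2 + (⅕)*8) + 206*(-159) - 159*(2 + (⅕)*8)) + (20501 - 1607) = (6180 + 30*(2 + 8/5) - 32754 - 159*(2 + 8/5)) + 18894 = (6180 + 30*(18/5) - 32754 - 159*18/5) + 18894 = (6180 + 108 - 32754 - 2862/5) + 18894 = -135192/5 + 18894 = -40722/5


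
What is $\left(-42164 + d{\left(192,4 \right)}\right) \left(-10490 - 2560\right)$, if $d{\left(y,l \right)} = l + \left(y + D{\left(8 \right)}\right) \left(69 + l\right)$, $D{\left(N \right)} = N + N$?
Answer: $352036800$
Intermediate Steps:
$D{\left(N \right)} = 2 N$
$d{\left(y,l \right)} = l + \left(16 + y\right) \left(69 + l\right)$ ($d{\left(y,l \right)} = l + \left(y + 2 \cdot 8\right) \left(69 + l\right) = l + \left(y + 16\right) \left(69 + l\right) = l + \left(16 + y\right) \left(69 + l\right)$)
$\left(-42164 + d{\left(192,4 \right)}\right) \left(-10490 - 2560\right) = \left(-42164 + \left(1104 + 17 \cdot 4 + 69 \cdot 192 + 4 \cdot 192\right)\right) \left(-10490 - 2560\right) = \left(-42164 + \left(1104 + 68 + 13248 + 768\right)\right) \left(-13050\right) = \left(-42164 + 15188\right) \left(-13050\right) = \left(-26976\right) \left(-13050\right) = 352036800$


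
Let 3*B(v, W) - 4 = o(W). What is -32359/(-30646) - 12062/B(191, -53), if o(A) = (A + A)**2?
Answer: -186310249/86115260 ≈ -2.1635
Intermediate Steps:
o(A) = 4*A**2 (o(A) = (2*A)**2 = 4*A**2)
B(v, W) = 4/3 + 4*W**2/3 (B(v, W) = 4/3 + (4*W**2)/3 = 4/3 + 4*W**2/3)
-32359/(-30646) - 12062/B(191, -53) = -32359/(-30646) - 12062/(4/3 + (4/3)*(-53)**2) = -32359*(-1/30646) - 12062/(4/3 + (4/3)*2809) = 32359/30646 - 12062/(4/3 + 11236/3) = 32359/30646 - 12062/11240/3 = 32359/30646 - 12062*3/11240 = 32359/30646 - 18093/5620 = -186310249/86115260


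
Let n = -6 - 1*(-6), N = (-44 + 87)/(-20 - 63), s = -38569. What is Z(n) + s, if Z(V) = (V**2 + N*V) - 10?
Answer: -38579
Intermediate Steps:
N = -43/83 (N = 43/(-83) = 43*(-1/83) = -43/83 ≈ -0.51807)
n = 0 (n = -6 + 6 = 0)
Z(V) = -10 + V**2 - 43*V/83 (Z(V) = (V**2 - 43*V/83) - 10 = -10 + V**2 - 43*V/83)
Z(n) + s = (-10 + 0**2 - 43/83*0) - 38569 = (-10 + 0 + 0) - 38569 = -10 - 38569 = -38579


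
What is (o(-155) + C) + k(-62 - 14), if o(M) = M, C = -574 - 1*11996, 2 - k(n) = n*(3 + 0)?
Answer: -12495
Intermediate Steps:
k(n) = 2 - 3*n (k(n) = 2 - n*(3 + 0) = 2 - n*3 = 2 - 3*n)
C = -12570 (C = -574 - 11996 = -12570)
(o(-155) + C) + k(-62 - 14) = (-155 - 12570) + (2 - 3*(-62 - 14)) = -12725 + (2 - 3*(-76)) = -12725 + (2 + 228) = -12725 + 230 = -12495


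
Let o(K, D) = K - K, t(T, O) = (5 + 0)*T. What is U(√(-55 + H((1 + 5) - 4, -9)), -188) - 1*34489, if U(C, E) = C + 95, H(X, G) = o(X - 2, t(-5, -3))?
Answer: -34394 + I*√55 ≈ -34394.0 + 7.4162*I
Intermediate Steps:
t(T, O) = 5*T
o(K, D) = 0
H(X, G) = 0
U(C, E) = 95 + C
U(√(-55 + H((1 + 5) - 4, -9)), -188) - 1*34489 = (95 + √(-55 + 0)) - 1*34489 = (95 + √(-55)) - 34489 = (95 + I*√55) - 34489 = -34394 + I*√55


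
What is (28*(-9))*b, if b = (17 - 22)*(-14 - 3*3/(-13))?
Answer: -217980/13 ≈ -16768.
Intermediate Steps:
b = 865/13 (b = -5*(-14 - 9*(-1/13)) = -5*(-14 + 9/13) = -5*(-173/13) = 865/13 ≈ 66.538)
(28*(-9))*b = (28*(-9))*(865/13) = -252*865/13 = -217980/13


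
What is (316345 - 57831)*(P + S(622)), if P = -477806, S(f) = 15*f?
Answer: -121107604664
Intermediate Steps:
(316345 - 57831)*(P + S(622)) = (316345 - 57831)*(-477806 + 15*622) = 258514*(-477806 + 9330) = 258514*(-468476) = -121107604664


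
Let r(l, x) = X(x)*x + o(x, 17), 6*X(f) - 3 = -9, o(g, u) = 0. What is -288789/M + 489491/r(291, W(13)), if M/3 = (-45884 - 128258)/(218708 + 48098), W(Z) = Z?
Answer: 124322577996/1131923 ≈ 1.0983e+5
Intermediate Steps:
M = -261213/133403 (M = 3*((-45884 - 128258)/(218708 + 48098)) = 3*(-174142/266806) = 3*(-174142*1/266806) = 3*(-87071/133403) = -261213/133403 ≈ -1.9581)
X(f) = -1 (X(f) = 1/2 + (1/6)*(-9) = 1/2 - 3/2 = -1)
r(l, x) = -x (r(l, x) = -x + 0 = -x)
-288789/M + 489491/r(291, W(13)) = -288789/(-261213/133403) + 489491/((-1*13)) = -288789*(-133403/261213) + 489491/(-13) = 12841772989/87071 + 489491*(-1/13) = 12841772989/87071 - 489491/13 = 124322577996/1131923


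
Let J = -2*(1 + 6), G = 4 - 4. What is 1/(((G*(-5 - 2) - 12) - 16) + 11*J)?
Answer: -1/182 ≈ -0.0054945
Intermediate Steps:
G = 0
J = -14 (J = -2*7 = -14)
1/(((G*(-5 - 2) - 12) - 16) + 11*J) = 1/(((0*(-5 - 2) - 12) - 16) + 11*(-14)) = 1/(((0*(-7) - 12) - 16) - 154) = 1/(((0 - 12) - 16) - 154) = 1/((-12 - 16) - 154) = 1/(-28 - 154) = 1/(-182) = -1/182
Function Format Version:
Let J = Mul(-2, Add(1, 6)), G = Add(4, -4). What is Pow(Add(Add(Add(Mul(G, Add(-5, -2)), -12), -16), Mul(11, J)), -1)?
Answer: Rational(-1, 182) ≈ -0.0054945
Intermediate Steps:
G = 0
J = -14 (J = Mul(-2, 7) = -14)
Pow(Add(Add(Add(Mul(G, Add(-5, -2)), -12), -16), Mul(11, J)), -1) = Pow(Add(Add(Add(Mul(0, Add(-5, -2)), -12), -16), Mul(11, -14)), -1) = Pow(Add(Add(Add(Mul(0, -7), -12), -16), -154), -1) = Pow(Add(Add(Add(0, -12), -16), -154), -1) = Pow(Add(Add(-12, -16), -154), -1) = Pow(Add(-28, -154), -1) = Pow(-182, -1) = Rational(-1, 182)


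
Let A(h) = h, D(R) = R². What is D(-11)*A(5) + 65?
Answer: 670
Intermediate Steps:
D(-11)*A(5) + 65 = (-11)²*5 + 65 = 121*5 + 65 = 605 + 65 = 670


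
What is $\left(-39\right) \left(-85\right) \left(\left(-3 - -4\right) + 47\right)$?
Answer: $159120$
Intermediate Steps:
$\left(-39\right) \left(-85\right) \left(\left(-3 - -4\right) + 47\right) = 3315 \left(\left(-3 + 4\right) + 47\right) = 3315 \left(1 + 47\right) = 3315 \cdot 48 = 159120$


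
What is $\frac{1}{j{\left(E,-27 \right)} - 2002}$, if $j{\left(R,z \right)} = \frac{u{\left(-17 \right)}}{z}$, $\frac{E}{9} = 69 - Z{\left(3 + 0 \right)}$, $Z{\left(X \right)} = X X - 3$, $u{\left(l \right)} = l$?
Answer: $- \frac{27}{54037} \approx -0.00049966$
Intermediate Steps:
$Z{\left(X \right)} = -3 + X^{2}$ ($Z{\left(X \right)} = X^{2} - 3 = -3 + X^{2}$)
$E = 567$ ($E = 9 \left(69 - \left(-3 + \left(3 + 0\right)^{2}\right)\right) = 9 \left(69 - \left(-3 + 3^{2}\right)\right) = 9 \left(69 - \left(-3 + 9\right)\right) = 9 \left(69 - 6\right) = 9 \cdot 63 = 567$)
$j{\left(R,z \right)} = - \frac{17}{z}$
$\frac{1}{j{\left(E,-27 \right)} - 2002} = \frac{1}{- \frac{17}{-27} - 2002} = \frac{1}{\left(-17\right) \left(- \frac{1}{27}\right) - 2002} = \frac{1}{\frac{17}{27} - 2002} = \frac{1}{- \frac{54037}{27}} = - \frac{27}{54037}$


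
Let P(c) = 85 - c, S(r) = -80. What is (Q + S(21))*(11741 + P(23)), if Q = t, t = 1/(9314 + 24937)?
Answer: -32341152437/34251 ≈ -9.4424e+5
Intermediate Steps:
t = 1/34251 ≈ 2.9196e-5
Q = 1/34251 ≈ 2.9196e-5
(Q + S(21))*(11741 + P(23)) = (1/34251 - 80)*(11741 + (85 - 1*23)) = -2740079*(11741 + (85 - 23))/34251 = -2740079*(11741 + 62)/34251 = -2740079/34251*11803 = -32341152437/34251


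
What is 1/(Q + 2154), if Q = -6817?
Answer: -1/4663 ≈ -0.00021445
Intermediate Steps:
1/(Q + 2154) = 1/(-6817 + 2154) = 1/(-4663) = -1/4663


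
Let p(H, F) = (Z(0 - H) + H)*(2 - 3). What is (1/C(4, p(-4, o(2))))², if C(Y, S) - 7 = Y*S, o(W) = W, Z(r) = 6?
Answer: 1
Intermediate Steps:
p(H, F) = -6 - H (p(H, F) = (6 + H)*(2 - 3) = (6 + H)*(-1) = -6 - H)
C(Y, S) = 7 + S*Y (C(Y, S) = 7 + Y*S = 7 + S*Y)
(1/C(4, p(-4, o(2))))² = (1/(7 + (-6 - 1*(-4))*4))² = (1/(7 + (-6 + 4)*4))² = (1/(7 - 2*4))² = (1/(7 - 8))² = (1/(-1))² = (-1)² = 1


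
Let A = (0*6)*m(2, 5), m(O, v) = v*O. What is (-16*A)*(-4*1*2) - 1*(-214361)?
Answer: 214361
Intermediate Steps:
m(O, v) = O*v
A = 0 (A = (0*6)*(2*5) = 0*10 = 0)
(-16*A)*(-4*1*2) - 1*(-214361) = (-16*0)*(-4*1*2) - 1*(-214361) = 0*(-4*2) + 214361 = 0*(-8) + 214361 = 0 + 214361 = 214361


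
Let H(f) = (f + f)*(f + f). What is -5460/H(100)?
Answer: -273/2000 ≈ -0.13650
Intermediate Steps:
H(f) = 4*f² (H(f) = (2*f)*(2*f) = 4*f²)
-5460/H(100) = -5460/(4*100²) = -5460/(4*10000) = -5460/40000 = -5460*1/40000 = -273/2000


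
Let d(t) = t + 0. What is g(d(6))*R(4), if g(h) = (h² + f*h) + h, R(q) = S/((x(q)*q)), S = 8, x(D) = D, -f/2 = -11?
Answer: 87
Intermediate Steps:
f = 22 (f = -2*(-11) = 22)
d(t) = t
R(q) = 8/q² (R(q) = 8/((q*q)) = 8/(q²) = 8/q²)
g(h) = h² + 23*h (g(h) = (h² + 22*h) + h = h² + 23*h)
g(d(6))*R(4) = (6*(23 + 6))*(8/4²) = (6*29)*(8*(1/16)) = 174*(½) = 87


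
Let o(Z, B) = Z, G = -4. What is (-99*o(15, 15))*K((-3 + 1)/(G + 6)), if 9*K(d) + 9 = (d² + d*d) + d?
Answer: 1320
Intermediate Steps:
K(d) = -1 + d/9 + 2*d²/9 (K(d) = -1 + ((d² + d*d) + d)/9 = -1 + ((d² + d²) + d)/9 = -1 + (2*d² + d)/9 = -1 + (d + 2*d²)/9 = -1 + (d/9 + 2*d²/9) = -1 + d/9 + 2*d²/9)
(-99*o(15, 15))*K((-3 + 1)/(G + 6)) = (-99*15)*(-1 + ((-3 + 1)/(-4 + 6))/9 + 2*((-3 + 1)/(-4 + 6))²/9) = -1485*(-1 + (-2/2)/9 + 2*(-2/2)²/9) = -1485*(-1 + (-2*½)/9 + 2*(-2*½)²/9) = -1485*(-1 + (⅑)*(-1) + (2/9)*(-1)²) = -1485*(-1 - ⅑ + (2/9)*1) = -1485*(-1 - ⅑ + 2/9) = -1485*(-8/9) = 1320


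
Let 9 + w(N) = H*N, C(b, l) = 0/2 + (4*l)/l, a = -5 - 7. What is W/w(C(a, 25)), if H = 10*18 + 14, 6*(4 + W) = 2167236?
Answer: 361202/767 ≈ 470.93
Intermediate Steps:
W = 361202 (W = -4 + (⅙)*2167236 = -4 + 361206 = 361202)
a = -12
C(b, l) = 4 (C(b, l) = 0*(½) + 4 = 0 + 4 = 4)
H = 194 (H = 180 + 14 = 194)
w(N) = -9 + 194*N
W/w(C(a, 25)) = 361202/(-9 + 194*4) = 361202/(-9 + 776) = 361202/767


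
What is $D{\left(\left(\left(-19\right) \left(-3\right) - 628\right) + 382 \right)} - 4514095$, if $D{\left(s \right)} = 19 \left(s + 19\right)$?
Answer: $-4517325$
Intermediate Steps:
$D{\left(s \right)} = 361 + 19 s$ ($D{\left(s \right)} = 19 \left(19 + s\right) = 361 + 19 s$)
$D{\left(\left(\left(-19\right) \left(-3\right) - 628\right) + 382 \right)} - 4514095 = \left(361 + 19 \left(\left(\left(-19\right) \left(-3\right) - 628\right) + 382\right)\right) - 4514095 = \left(361 + 19 \left(\left(57 - 628\right) + 382\right)\right) - 4514095 = \left(361 + 19 \left(-571 + 382\right)\right) - 4514095 = \left(361 + 19 \left(-189\right)\right) - 4514095 = \left(361 - 3591\right) - 4514095 = -3230 - 4514095 = -4517325$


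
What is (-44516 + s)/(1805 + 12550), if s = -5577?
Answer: -50093/14355 ≈ -3.4896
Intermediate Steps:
(-44516 + s)/(1805 + 12550) = (-44516 - 5577)/(1805 + 12550) = -50093/14355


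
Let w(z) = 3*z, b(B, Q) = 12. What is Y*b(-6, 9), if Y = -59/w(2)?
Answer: -118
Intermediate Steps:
Y = -59/6 (Y = -59/(3*2) = -59/6 ≈ -9.8333)
Y*b(-6, 9) = -59/6*12 = -118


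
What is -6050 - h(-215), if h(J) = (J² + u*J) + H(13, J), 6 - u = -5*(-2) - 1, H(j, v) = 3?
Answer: -52923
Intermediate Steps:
u = -3 (u = 6 - (-5*(-2) - 1) = 6 - (10 - 1) = 6 - 1*9 = 6 - 9 = -3)
h(J) = 3 + J² - 3*J (h(J) = (J² - 3*J) + 3 = 3 + J² - 3*J)
-6050 - h(-215) = -6050 - (3 + (-215)² - 3*(-215)) = -6050 - (3 + 46225 + 645) = -6050 - 1*46873 = -6050 - 46873 = -52923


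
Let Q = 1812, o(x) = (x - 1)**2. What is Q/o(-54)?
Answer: 1812/3025 ≈ 0.59901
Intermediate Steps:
o(x) = (-1 + x)**2
Q/o(-54) = 1812/((-1 - 54)**2) = 1812/((-55)**2) = 1812/3025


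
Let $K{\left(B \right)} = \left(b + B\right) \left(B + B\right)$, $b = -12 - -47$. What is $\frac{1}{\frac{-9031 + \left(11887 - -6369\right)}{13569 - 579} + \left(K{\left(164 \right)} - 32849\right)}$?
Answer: $\frac{866}{28078933} \approx 3.0842 \cdot 10^{-5}$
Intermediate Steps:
$b = 35$ ($b = -12 + 47 = 35$)
$K{\left(B \right)} = 2 B \left(35 + B\right)$ ($K{\left(B \right)} = \left(35 + B\right) \left(B + B\right) = \left(35 + B\right) 2 B = 2 B \left(35 + B\right)$)
$\frac{1}{\frac{-9031 + \left(11887 - -6369\right)}{13569 - 579} + \left(K{\left(164 \right)} - 32849\right)} = \frac{1}{\frac{-9031 + \left(11887 - -6369\right)}{13569 - 579} + \left(2 \cdot 164 \left(35 + 164\right) - 32849\right)} = \frac{1}{\frac{-9031 + \left(11887 + 6369\right)}{12990} + \left(2 \cdot 164 \cdot 199 - 32849\right)} = \frac{1}{\left(-9031 + 18256\right) \frac{1}{12990} + \left(65272 - 32849\right)} = \frac{1}{9225 \cdot \frac{1}{12990} + 32423} = \frac{1}{\frac{615}{866} + 32423} = \frac{1}{\frac{28078933}{866}} = \frac{866}{28078933}$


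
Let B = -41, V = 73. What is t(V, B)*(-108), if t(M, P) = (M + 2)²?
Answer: -607500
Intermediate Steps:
t(M, P) = (2 + M)²
t(V, B)*(-108) = (2 + 73)²*(-108) = 75²*(-108) = 5625*(-108) = -607500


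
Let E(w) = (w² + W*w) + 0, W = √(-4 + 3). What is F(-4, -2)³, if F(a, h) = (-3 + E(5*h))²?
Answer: 701588433429 - 497045155420*I ≈ 7.0159e+11 - 4.9704e+11*I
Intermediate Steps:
W = I (W = √(-1) = I ≈ 1.0*I)
E(w) = w² + I*w (E(w) = (w² + I*w) + 0 = w² + I*w)
F(a, h) = (-3 + 5*h*(I + 5*h))² (F(a, h) = (-3 + (5*h)*(I + 5*h))² = (-3 + 5*h*(I + 5*h))²)
F(-4, -2)³ = ((-3 + 5*(-2)*(I + 5*(-2)))²)³ = ((-3 + 5*(-2)*(I - 10))²)³ = ((-3 + 5*(-2)*(-10 + I))²)³ = ((-3 + (100 - 10*I))²)³ = ((97 - 10*I)²)³ = (97 - 10*I)⁶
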